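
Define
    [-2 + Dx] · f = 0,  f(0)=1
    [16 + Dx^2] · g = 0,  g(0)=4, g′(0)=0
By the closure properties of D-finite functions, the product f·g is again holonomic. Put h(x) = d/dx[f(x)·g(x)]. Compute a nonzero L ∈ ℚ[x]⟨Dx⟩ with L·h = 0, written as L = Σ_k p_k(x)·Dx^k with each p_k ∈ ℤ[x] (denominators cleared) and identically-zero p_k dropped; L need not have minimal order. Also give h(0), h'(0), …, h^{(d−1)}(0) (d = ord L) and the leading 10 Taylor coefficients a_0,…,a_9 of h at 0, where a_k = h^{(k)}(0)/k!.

L = 20 - 4·Dx + Dx^2  (order 2).
h: a_k = 8, -48, -176, -224/3, 656/3, 1248/5, 928/45, -33728/315, -19184/315, 2528/945, …
ICs: h(0) = 8, h′(0) = -48.

f: a_k = 1, 2, 2, 4/3, 2/3, 4/15, 4/45, 8/315, 2/315, 4/2835, …
g: a_k = 4, 0, -32, 0, 128/3, 0, -1024/45, 0, 2048/315, 0, …
Product ⇒ symmetric product L₀, ord ≤ 2.
h₀' ⇒ L via d/dx closure of L₀.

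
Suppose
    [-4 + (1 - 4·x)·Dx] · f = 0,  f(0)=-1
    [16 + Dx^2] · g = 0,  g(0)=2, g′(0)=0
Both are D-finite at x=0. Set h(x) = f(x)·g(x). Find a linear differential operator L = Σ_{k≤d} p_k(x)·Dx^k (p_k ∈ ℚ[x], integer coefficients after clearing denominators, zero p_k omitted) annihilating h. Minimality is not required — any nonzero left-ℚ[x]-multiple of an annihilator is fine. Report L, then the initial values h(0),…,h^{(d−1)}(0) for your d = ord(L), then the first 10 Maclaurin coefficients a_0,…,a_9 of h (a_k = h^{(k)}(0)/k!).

f: a_k = -1, -4, -16, -64, -256, -1024, -4096, -16384, -65536, -262144, …
g: a_k = 2, 0, -16, 0, 64/3, 0, -512/45, 0, 1024/315, 0, …
L₀ := L_f ⊗_s L_g (sym. prod.), ord ≤ 2.
L = (-16 + 64·x) + 8·Dx + (-1 + 4·x)·Dx^2  (order 2).
h: a_k = -2, -8, -16, -64, -832/3, -3328/3, -199168/45, -796672/45, -4461568/63, -17846272/63, …
ICs: h(0) = -2, h′(0) = -8.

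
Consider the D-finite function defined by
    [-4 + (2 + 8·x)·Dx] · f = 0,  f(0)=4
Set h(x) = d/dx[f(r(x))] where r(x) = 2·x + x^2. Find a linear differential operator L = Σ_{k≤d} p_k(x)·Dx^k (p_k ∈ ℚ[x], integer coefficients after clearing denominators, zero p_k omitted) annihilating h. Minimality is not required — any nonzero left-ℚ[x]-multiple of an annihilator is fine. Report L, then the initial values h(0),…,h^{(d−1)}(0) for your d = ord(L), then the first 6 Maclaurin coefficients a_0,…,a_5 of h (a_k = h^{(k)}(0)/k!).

f: a_k = 4, 8, -8, 16, -40, 112, …
h₀=f(r): pull back L_f along r ⇒ L₀.
Differentiate: ansatz ord ≤ ord L₀ ⇒ L.
L = -3 + (-1 - 9·x - 12·x^2 - 4·x^3)·Dx  (order 1).
h: a_k = 16, -48, 288, -1824, 12000, -80928, …
ICs: h(0) = 16.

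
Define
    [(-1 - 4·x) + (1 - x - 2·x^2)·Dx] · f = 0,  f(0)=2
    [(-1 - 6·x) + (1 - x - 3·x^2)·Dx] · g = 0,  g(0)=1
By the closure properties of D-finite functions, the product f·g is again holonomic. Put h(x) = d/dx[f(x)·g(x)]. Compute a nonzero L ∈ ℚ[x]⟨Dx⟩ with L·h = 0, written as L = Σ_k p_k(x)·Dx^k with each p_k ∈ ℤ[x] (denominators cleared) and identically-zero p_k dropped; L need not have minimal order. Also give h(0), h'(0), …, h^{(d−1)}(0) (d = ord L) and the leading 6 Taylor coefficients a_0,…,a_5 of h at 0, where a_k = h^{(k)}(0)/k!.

L = (16 + 18·x - 36·x^2 - 368·x^3 - 132·x^4 + 900·x^5 + 720·x^6) + (-2 - 4·x + 39·x^2 + 16·x^3 - 160·x^4 - 69·x^5 + 210·x^6 + 144·x^7)·Dx  (order 1).
h: a_k = 4, 32, 114, 432, 1320, 4044, …
ICs: h(0) = 4.

f: a_k = 2, 2, 6, 10, 22, 42, …
g: a_k = 1, 1, 4, 7, 19, 40, …
h₀=f·g: eliminate ⇒ L₀, order ≤ 1·1.
h₀' ⇒ L via d/dx closure of L₀.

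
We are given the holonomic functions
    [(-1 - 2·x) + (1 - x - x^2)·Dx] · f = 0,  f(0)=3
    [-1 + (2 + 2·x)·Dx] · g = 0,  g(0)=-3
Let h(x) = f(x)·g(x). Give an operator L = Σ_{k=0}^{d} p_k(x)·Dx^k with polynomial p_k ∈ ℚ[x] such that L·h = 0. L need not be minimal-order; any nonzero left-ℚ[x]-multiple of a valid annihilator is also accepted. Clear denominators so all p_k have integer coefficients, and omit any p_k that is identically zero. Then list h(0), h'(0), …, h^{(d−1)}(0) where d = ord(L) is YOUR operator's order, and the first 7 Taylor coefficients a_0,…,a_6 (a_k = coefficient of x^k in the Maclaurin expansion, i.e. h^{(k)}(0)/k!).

f: a_k = 3, 3, 6, 9, 15, 24, 39, …
g: a_k = -3, -3/2, 3/8, -3/16, 15/128, -21/256, 63/1024, …
Sym-product of L_f,L_g gives L₀ (≤ ord 1).
L = (3 + 5·x + 3·x^2) + (-2 + 4·x^2 + 2·x^3)·Dx  (order 1).
h: a_k = -9, -27/2, -171/8, -567/16, -7227/128, -23589/256, -151983/1024, …
ICs: h(0) = -9.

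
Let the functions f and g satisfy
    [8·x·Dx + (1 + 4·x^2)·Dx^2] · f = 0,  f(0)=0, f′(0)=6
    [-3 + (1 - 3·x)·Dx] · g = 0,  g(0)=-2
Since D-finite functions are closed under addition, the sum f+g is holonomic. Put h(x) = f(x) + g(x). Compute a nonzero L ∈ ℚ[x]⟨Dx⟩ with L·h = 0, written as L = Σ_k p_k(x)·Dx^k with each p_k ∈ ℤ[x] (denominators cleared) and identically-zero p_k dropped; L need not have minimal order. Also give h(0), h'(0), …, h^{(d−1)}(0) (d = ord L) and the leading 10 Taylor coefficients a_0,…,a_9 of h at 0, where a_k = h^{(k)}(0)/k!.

f: a_k = 0, 6, 0, -8, 0, 96/5, 0, -384/7, 0, 512/3, …
g: a_k = -2, -6, -18, -54, -162, -486, -1458, -4374, -13122, -39366, …
Weyl lclm of L_f,L_g ⇒ L₀ (ord ≤ 3).
L = (24 - 288·x - 288·x^2)·Dx + (-31 + 24·x - 204·x^2 - 288·x^3)·Dx^2 + (3 - 5·x - 20·x^3 - 48·x^4)·Dx^3  (order 3).
h: a_k = -2, 0, -18, -62, -162, -2334/5, -1458, -31002/7, -13122, -117586/3, …
ICs: h(0) = -2, h′(0) = 0, h′′(0) = -36.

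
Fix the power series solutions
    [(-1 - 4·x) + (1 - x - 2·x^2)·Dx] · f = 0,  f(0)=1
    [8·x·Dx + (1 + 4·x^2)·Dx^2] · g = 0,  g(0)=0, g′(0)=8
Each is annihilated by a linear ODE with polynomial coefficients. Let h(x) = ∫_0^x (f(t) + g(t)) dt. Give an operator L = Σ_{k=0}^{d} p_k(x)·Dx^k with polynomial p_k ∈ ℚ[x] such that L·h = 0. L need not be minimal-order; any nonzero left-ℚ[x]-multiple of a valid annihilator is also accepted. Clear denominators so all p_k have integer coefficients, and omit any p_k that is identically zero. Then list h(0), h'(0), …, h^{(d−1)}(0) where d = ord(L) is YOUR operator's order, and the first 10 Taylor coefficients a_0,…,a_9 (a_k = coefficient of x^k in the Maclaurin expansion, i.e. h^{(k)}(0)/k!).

L = (-24 + 96·x + 864·x^2 + 1536·x^3 + 3264·x^4 + 768·x^6)·Dx^2 + (19 + 80·x + 100·x^2 + 544·x^3 + 1424·x^4 + 2368·x^5 + 192·x^6 + 768·x^7)·Dx^3 + (-3 - 7·x - 32·x^2 + 28·x^3 - 24·x^4 + 240·x^5 + 256·x^6 + 64·x^7 + 128·x^8)·Dx^4  (order 4).
h: a_k = 0, 1, 9/2, 1, -17/12, 11/5, 233/30, 43/7, 83/56, 19, …
ICs: h(0) = 0, h′(0) = 1, h′′(0) = 9, h′′′(0) = 6.

f: a_k = 1, 1, 3, 5, 11, 21, 43, 85, 171, 341, …
g: a_k = 0, 8, 0, -32/3, 0, 128/5, 0, -512/7, 0, 2048/9, …
f+g: L₀ = lclm(L_f,L_g), ord ≤ 1+2.
h=∫h₀ ⇒ L = L₀·Dx.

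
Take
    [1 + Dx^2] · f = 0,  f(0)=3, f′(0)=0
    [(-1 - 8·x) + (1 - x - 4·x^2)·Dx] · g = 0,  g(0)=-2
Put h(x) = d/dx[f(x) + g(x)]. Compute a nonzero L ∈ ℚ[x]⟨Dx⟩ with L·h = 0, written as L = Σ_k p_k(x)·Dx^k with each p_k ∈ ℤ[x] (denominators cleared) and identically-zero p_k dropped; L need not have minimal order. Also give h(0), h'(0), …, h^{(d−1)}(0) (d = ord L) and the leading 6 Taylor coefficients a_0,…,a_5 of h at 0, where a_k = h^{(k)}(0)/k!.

L = (706 + 4324·x + 19178·x^2 + 15080·x^3 + 30400·x^4 + 1152·x^5 + 1536·x^6) + (-55 - 431·x + 153·x^2 + 1009·x^3 + 3620·x^4 + 5904·x^5 + 448·x^6 + 512·x^7)·Dx + (706 + 4324·x + 19178·x^2 + 15080·x^3 + 30400·x^4 + 1152·x^5 + 1536·x^6)·Dx^2 + (-55 - 431·x + 153·x^2 + 1009·x^3 + 3620·x^4 + 5904·x^5 + 448·x^6 + 512·x^7)·Dx^3  (order 3).
h: a_k = -2, -23, -54, -463/2, -650, -86881/40, …
ICs: h(0) = -2, h′(0) = -23, h′′(0) = -108.

f: a_k = 3, 0, -3/2, 0, 1/8, 0, …
g: a_k = -2, -2, -10, -18, -58, -130, …
Sum ⇒ L₀ = lclm(L_f,L_g) in ℚ(x)⟨Dx⟩.
h=h₀': d/dx-closure on L₀ ⇒ L.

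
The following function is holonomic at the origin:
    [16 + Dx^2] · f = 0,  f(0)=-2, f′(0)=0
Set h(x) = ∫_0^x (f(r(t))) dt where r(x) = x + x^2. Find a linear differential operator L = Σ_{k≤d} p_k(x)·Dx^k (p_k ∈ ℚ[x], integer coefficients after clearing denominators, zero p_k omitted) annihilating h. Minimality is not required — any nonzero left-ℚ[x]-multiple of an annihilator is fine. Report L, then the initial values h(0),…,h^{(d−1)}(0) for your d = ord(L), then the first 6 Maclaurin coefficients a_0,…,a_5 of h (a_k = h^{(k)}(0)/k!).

L = (16 + 96·x + 192·x^2 + 128·x^3)·Dx - 2·Dx^2 + (1 + 2·x)·Dx^3  (order 3).
h: a_k = 0, -2, 0, 16/3, 8, -16/15, …
ICs: h(0) = 0, h′(0) = -2, h′′(0) = 0.

f: a_k = -2, 0, 16, 0, -64/3, 0, …
h₀=f(r): pull back L_f along r ⇒ L₀.
∫: right-multiply L₀ by Dx.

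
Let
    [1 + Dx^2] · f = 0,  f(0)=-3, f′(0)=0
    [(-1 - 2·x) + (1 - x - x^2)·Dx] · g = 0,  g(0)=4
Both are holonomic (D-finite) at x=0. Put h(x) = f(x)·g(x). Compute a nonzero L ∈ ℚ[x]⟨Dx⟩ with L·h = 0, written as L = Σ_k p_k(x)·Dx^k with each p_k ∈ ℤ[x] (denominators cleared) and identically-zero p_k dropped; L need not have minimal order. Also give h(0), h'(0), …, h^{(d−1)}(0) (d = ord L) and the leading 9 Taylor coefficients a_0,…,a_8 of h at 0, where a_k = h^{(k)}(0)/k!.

f: a_k = -3, 0, 3/2, 0, -1/8, 0, 1/240, 0, -1/13440, …
g: a_k = 4, 4, 8, 12, 20, 32, 52, 84, 136, …
L₀ := L_f ⊗_s L_g (sym. prod.), ord ≤ 2.
L = (1 + x + x^2) + (2 + 4·x)·Dx + (-1 + x + x^2)·Dx^2  (order 2).
h: a_k = -12, -12, -18, -30, -97/2, -157/2, -7619/60, -12329/60, -372363/1120, …
ICs: h(0) = -12, h′(0) = -12.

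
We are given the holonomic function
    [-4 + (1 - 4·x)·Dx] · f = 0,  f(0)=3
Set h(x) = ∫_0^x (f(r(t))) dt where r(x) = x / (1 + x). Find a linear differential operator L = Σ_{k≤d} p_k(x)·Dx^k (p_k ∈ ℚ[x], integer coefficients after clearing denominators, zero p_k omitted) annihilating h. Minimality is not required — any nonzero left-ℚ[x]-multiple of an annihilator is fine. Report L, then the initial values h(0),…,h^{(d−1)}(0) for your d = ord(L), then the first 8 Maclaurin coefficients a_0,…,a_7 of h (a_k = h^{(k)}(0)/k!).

L = 4·Dx + (-1 + 2·x + 3·x^2)·Dx^2  (order 2).
h: a_k = 0, 3, 6, 12, 27, 324/5, 162, 2916/7, …
ICs: h(0) = 0, h′(0) = 3.

f: a_k = 3, 12, 48, 192, 768, 3072, 12288, 49152, …
Change of var in L_f (x↦r) gives L₀.
h=∫h₀ ⇒ L = L₀·Dx.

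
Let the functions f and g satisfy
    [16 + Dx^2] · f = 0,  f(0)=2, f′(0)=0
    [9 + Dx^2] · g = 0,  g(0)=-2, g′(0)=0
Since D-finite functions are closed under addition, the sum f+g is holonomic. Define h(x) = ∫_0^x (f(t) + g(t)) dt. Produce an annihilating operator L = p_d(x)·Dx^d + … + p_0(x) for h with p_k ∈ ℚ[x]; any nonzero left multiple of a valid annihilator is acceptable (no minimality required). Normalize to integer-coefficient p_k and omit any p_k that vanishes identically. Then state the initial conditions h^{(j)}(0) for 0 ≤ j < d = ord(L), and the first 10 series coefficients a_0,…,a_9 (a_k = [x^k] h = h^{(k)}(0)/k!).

L = 144·Dx + 25·Dx^3 + Dx^5  (order 5).
h: a_k = 0, 0, 0, -7/3, 0, 35/12, 0, -481/360, 0, 1685/5184, …
ICs: h(0) = 0, h′(0) = 0, h′′(0) = 0, h′′′(0) = -14, h′′′′(0) = 0.

f: a_k = 2, 0, -16, 0, 64/3, 0, -512/45, 0, 1024/315, 0, …
g: a_k = -2, 0, 9, 0, -27/4, 0, 81/40, 0, -729/2240, 0, …
Weyl lclm of L_f,L_g ⇒ L₀ (ord ≤ 4).
h=∫₀ˣh₀: take L = L₀·Dx.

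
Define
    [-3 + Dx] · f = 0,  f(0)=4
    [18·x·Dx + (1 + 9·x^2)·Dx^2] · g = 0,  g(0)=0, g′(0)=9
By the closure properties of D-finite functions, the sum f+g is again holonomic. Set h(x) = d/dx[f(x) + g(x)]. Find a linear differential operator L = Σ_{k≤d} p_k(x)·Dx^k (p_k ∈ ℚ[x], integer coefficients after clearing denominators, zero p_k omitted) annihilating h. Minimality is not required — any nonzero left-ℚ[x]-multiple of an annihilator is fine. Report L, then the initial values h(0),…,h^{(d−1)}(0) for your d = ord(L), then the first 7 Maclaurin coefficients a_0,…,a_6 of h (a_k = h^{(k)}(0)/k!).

f: a_k = 4, 12, 18, 18, 27/2, 81/10, 81/20, …
g: a_k = 0, 9, 0, -27, 0, 729/5, 0, …
Weyl lclm of L_f,L_g ⇒ L₀ (ord ≤ 3).
Derive L from L₀ (diff closure).
L = (18 - 108·x - 162·x^2) + (-9 + 27·x + 27·x^2 - 81·x^3)·Dx + (1 + 3·x + 9·x^2 + 27·x^3)·Dx^2  (order 2).
h: a_k = 21, 36, -27, 54, 1539/2, 243/10, -130977/20, …
ICs: h(0) = 21, h′(0) = 36.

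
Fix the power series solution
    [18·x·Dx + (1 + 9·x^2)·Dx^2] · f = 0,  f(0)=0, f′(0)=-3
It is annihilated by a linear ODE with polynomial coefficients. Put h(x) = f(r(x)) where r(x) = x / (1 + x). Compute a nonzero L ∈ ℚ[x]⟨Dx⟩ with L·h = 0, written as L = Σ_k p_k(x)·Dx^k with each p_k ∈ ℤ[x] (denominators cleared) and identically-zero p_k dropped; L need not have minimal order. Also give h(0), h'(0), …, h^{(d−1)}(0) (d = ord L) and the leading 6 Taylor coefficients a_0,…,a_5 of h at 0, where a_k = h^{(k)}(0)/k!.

L = (2 + 20·x)·Dx + (1 + 2·x + 10·x^2)·Dx^2  (order 2).
h: a_k = 0, -3, 3, 6, -24, 12/5, …
ICs: h(0) = 0, h′(0) = -3.

f: a_k = 0, -3, 0, 9, 0, -243/5, …
f∘r: x↦r, Dx↦Dx/r' in L_f ⇒ L₀.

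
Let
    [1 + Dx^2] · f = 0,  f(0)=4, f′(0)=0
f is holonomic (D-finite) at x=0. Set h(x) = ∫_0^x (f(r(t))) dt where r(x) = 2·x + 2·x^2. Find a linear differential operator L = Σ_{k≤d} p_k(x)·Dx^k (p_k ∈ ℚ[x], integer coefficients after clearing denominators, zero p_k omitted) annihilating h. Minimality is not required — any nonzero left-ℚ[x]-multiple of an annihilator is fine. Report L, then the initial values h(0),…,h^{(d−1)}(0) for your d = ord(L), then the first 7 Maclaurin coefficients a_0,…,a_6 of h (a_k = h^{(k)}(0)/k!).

f: a_k = 4, 0, -2, 0, 1/6, 0, -1/180, …
h₀=f(r): pull back L_f along r ⇒ L₀.
h=∫₀ˣh₀: take L = L₀·Dx.
L = (4 + 24·x + 48·x^2 + 32·x^3)·Dx - 2·Dx^2 + (1 + 2·x)·Dx^3  (order 3).
h: a_k = 0, 4, 0, -8/3, -4, -16/15, 16/9, …
ICs: h(0) = 0, h′(0) = 4, h′′(0) = 0.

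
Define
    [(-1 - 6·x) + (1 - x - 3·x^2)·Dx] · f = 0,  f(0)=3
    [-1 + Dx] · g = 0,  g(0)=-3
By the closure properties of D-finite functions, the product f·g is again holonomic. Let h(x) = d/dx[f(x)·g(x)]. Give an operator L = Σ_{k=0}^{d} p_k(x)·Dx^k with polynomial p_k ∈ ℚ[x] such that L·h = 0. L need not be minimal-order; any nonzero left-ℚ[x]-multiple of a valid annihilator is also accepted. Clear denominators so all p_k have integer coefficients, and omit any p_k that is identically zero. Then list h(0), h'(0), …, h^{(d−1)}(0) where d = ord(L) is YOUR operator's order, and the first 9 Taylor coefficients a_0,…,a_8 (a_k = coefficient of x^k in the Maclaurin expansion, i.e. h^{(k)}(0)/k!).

f: a_k = 3, 3, 12, 21, 57, 120, 291, 651, 1524, …
g: a_k = -3, -3, -3/2, -1/2, -1/8, -1/40, -1/240, -1/1680, -1/13440, …
Sym-product of L_f,L_g gives L₀ (≤ ord 1).
h=h₀': d/dx-closure on L₀ ⇒ L.
L = (11 + 26·x + 31·x^2 - 30·x^3 + 9·x^4) + (-2 - 3·x + 14·x^2 + 12·x^3 - 9·x^4)·Dx  (order 1).
h: a_k = -18, -99, -315, -2031/2, -11379/4, -319341/40, -850483/40, -6298165/112, -325413041/2240, …
ICs: h(0) = -18.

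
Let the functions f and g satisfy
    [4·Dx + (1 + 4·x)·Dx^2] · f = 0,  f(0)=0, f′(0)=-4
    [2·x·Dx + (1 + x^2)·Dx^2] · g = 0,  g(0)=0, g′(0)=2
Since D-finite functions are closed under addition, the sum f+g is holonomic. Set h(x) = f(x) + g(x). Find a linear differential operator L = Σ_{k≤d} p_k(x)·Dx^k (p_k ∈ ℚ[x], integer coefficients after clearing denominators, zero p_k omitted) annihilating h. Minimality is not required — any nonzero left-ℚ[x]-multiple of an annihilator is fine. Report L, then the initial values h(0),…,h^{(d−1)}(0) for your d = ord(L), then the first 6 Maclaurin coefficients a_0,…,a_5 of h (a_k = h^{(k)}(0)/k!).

L = (-4 - 48·x + 12·x^2 + 16·x^3)·Dx + (-17 - 8·x - 45·x^2 + 24·x^3 + 32·x^4)·Dx^2 + (-2 - 7·x + 4·x^2 + x^3 + 6·x^4 + 8·x^5)·Dx^3  (order 3).
h: a_k = 0, -2, 8, -22, 64, -1022/5, …
ICs: h(0) = 0, h′(0) = -2, h′′(0) = 16.

f: a_k = 0, -4, 8, -64/3, 64, -1024/5, …
g: a_k = 0, 2, 0, -2/3, 0, 2/5, …
h₀=f+g: left-lcm gives L₀, ord ≤ 4.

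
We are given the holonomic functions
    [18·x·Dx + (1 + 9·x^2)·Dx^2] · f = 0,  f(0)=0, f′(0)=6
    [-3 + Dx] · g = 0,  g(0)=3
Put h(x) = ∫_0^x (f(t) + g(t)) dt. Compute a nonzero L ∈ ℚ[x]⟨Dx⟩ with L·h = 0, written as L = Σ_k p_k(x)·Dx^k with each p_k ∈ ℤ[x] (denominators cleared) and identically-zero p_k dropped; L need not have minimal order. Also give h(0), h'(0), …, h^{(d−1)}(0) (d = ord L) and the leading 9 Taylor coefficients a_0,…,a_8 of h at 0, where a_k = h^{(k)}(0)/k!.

L = (18 - 108·x - 162·x^2)·Dx^2 + (-9 + 27·x + 27·x^2 - 81·x^3)·Dx^3 + (1 + 3·x + 9·x^2 + 27·x^3)·Dx^4  (order 4).
h: a_k = 0, 3, 15/2, 9/2, -9/8, 81/40, 1377/80, 243/560, -349191/4480, …
ICs: h(0) = 0, h′(0) = 3, h′′(0) = 15, h′′′(0) = 27.

f: a_k = 0, 6, 0, -18, 0, 486/5, 0, -4374/7, 0, …
g: a_k = 3, 9, 27/2, 27/2, 81/8, 243/40, 243/80, 729/560, 2187/4480, …
Sum ⇒ L₀ = lclm(L_f,L_g) in ℚ(x)⟨Dx⟩.
∫: right-multiply L₀ by Dx.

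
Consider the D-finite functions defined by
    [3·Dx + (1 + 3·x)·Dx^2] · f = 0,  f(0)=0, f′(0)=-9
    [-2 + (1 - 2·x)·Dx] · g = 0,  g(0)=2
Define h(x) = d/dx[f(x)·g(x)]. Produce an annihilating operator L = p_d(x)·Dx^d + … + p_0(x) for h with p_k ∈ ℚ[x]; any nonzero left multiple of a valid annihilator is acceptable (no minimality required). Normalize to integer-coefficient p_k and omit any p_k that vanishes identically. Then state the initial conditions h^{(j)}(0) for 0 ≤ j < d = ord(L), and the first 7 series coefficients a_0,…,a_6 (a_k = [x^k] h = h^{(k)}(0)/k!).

L = 24 + 30·x·Dx + (-1 - x + 6·x^2)·Dx^2  (order 2).
h: a_k = -18, -18, -216, -90, -1683, 1674/5, -61704/5, …
ICs: h(0) = -18, h′(0) = -18.

f: a_k = 0, -9, 27/2, -27, 243/4, -729/5, 729/2, …
g: a_k = 2, 4, 8, 16, 32, 64, 128, …
f·g: L₀ = L_f ⊗_s L_g, ord ≤ 2·1.
h₀' ⇒ L via d/dx closure of L₀.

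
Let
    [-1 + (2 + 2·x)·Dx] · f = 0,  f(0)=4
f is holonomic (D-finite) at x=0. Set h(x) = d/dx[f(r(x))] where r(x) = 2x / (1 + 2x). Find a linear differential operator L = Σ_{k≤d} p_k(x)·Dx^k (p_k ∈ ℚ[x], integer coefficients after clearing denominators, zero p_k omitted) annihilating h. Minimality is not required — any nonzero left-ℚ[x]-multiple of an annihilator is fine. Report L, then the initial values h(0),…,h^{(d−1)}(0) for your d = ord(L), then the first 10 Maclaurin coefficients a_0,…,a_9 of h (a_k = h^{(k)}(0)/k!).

f: a_k = 4, 2, -1/2, 1/4, -5/32, 7/64, -21/256, 33/512, -429/8192, 715/16384, …
f∘r: x↦r, Dx↦Dx/r' in L_f ⇒ L₀.
Derive L from L₀ (diff closure).
L = (-5 - 16·x) + (-1 - 6·x - 8·x^2)·Dx  (order 1).
h: a_k = 4, -20, 78, -282, 1995/2, -7059/2, 50435/4, -182461/4, 5347827/32, -19815255/32, …
ICs: h(0) = 4.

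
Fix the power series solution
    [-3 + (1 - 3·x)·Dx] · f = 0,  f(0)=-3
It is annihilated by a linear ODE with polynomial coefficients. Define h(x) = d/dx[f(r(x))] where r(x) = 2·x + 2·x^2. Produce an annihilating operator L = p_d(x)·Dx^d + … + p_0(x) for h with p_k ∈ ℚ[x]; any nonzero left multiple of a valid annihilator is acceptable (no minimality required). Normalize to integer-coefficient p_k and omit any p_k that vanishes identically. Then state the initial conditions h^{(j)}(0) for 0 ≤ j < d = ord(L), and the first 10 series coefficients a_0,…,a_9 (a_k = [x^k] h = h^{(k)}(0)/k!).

f: a_k = -3, -9, -27, -81, -243, -729, -2187, -6561, -19683, -59049, …
L₀ from L_f via x↦r, Dx↦r'^{-1}Dx.
h₀' ⇒ L via d/dx closure of L₀.
L = (14 + 36·x + 36·x^2) + (-1 + 4·x + 18·x^2 + 12·x^3)·Dx  (order 1).
h: a_k = -18, -252, -2592, -23760, -204120, -1683504, -13499136, -106033536, -819862560, -6261001920, …
ICs: h(0) = -18.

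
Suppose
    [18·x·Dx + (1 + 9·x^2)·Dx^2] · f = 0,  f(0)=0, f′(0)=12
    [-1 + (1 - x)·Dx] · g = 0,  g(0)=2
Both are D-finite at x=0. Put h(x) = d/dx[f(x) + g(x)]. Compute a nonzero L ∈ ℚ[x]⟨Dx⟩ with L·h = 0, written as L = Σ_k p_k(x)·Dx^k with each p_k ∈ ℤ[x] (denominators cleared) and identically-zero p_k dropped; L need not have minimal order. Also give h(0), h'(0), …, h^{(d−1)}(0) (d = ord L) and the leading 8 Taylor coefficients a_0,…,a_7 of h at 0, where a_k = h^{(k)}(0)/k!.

f: a_k = 0, 12, 0, -36, 0, 972/5, 0, -8748/7, …
g: a_k = 2, 2, 2, 2, 2, 2, 2, 2, …
Sum ⇒ L₀ = lclm(L_f,L_g) in ℚ(x)⟨Dx⟩.
h=h₀': d/dx-closure on L₀ ⇒ L.
L = (18 - 72·x - 486·x^2) + (-12 + 18·x + 180·x^2 - 486·x^3)·Dx + (1 + 8·x + 72·x^3 - 81·x^4)·Dx^2  (order 2).
h: a_k = 14, 4, -102, 8, 982, 12, -8734, 16, …
ICs: h(0) = 14, h′(0) = 4.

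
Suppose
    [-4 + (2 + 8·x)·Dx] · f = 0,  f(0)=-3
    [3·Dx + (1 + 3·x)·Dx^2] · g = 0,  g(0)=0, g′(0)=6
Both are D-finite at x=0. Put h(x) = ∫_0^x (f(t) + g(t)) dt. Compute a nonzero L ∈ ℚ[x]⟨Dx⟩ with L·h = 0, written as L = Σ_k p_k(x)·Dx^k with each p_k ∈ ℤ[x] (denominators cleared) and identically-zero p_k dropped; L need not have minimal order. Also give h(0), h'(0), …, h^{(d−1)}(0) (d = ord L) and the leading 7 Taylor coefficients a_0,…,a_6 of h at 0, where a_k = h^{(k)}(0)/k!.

L = 36·x·Dx^2 + (6 + 72·x + 180·x^2)·Dx^3 + (1 + 13·x + 54·x^2 + 72·x^3)·Dx^4  (order 4).
h: a_k = 0, -3, 0, -1, 3/2, -21/10, 11/5, …
ICs: h(0) = 0, h′(0) = -3, h′′(0) = 0, h′′′(0) = -6.

f: a_k = -3, -6, 6, -12, 30, -84, 252, …
g: a_k = 0, 6, -9, 18, -81/2, 486/5, -243, …
Sum ⇒ L₀ = lclm(L_f,L_g) in ℚ(x)⟨Dx⟩.
∫: right-multiply L₀ by Dx.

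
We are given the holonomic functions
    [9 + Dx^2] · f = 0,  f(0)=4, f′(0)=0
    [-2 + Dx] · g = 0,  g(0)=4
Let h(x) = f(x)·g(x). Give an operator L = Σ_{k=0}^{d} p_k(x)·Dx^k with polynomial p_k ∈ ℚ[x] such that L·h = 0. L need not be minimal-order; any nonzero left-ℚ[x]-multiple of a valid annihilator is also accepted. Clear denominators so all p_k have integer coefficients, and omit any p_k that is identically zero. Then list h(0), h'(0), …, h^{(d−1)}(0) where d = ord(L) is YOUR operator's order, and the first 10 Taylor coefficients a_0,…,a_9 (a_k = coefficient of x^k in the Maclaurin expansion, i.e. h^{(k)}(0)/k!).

f: a_k = 4, 0, -18, 0, 27/2, 0, -81/20, 0, 729/1120, 0, …
g: a_k = 4, 8, 8, 16/3, 8/3, 16/15, 16/45, 32/315, 8/315, 16/2835, …
f·g: L₀ = L_f ⊗_s L_g, ord ≤ 2·1.
L = 13 - 4·Dx + Dx^2  (order 2).
h: a_k = 16, 32, -40, -368/3, -238/3, 244/15, 407/9, 6554/315, -239/2520, -43079/11340, …
ICs: h(0) = 16, h′(0) = 32.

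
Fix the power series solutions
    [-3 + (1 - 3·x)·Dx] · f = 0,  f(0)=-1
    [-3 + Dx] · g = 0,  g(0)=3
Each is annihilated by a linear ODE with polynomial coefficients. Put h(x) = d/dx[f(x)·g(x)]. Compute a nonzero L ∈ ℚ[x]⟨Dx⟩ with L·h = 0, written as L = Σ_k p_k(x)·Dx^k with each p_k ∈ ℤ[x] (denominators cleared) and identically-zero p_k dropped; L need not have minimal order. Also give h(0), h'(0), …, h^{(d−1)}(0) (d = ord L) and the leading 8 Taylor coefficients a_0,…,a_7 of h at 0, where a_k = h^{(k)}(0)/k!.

L = (15 - 36·x + 27·x^2) + (-2 + 9·x - 9·x^2)·Dx  (order 1).
h: a_k = -18, -135, -648, -5265/2, -39609/4, -1426653/40, -499365/4, -239697387/560, …
ICs: h(0) = -18.

f: a_k = -1, -3, -9, -27, -81, -243, -729, -2187, …
g: a_k = 3, 9, 27/2, 27/2, 81/8, 243/40, 243/80, 729/560, …
L₀ := L_f ⊗_s L_g (sym. prod.), ord ≤ 1.
Derive L from L₀ (diff closure).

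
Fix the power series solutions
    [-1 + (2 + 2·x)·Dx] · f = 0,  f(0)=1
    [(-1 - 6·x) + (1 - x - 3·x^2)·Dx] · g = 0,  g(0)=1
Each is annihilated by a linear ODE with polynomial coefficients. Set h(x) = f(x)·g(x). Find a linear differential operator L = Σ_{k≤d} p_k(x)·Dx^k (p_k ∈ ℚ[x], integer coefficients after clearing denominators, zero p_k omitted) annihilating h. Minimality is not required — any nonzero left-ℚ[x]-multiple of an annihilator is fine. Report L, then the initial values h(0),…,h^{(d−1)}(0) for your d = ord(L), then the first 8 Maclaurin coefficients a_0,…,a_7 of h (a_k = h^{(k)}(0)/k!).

L = (3 + 13·x + 9·x^2) + (-2 + 8·x^2 + 6·x^3)·Dx  (order 1).
h: a_k = 1, 3/2, 35/8, 143/16, 2819/128, 12509/256, 117671/1024, 535591/2048, …
ICs: h(0) = 1.

f: a_k = 1, 1/2, -1/8, 1/16, -5/128, 7/256, -21/1024, 33/2048, …
g: a_k = 1, 1, 4, 7, 19, 40, 97, 217, …
h₀=f·g: eliminate ⇒ L₀, order ≤ 1·1.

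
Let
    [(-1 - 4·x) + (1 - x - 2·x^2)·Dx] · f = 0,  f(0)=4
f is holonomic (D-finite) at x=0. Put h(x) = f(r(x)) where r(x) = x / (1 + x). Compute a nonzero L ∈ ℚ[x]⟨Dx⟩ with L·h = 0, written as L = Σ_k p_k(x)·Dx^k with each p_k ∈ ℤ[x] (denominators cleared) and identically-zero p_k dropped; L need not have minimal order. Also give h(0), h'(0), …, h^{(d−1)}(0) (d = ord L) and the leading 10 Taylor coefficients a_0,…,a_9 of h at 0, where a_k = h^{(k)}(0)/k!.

f: a_k = 4, 4, 12, 20, 44, 84, 172, 340, 684, 1364, …
f∘r: x↦r, Dx↦Dx/r' in L_f ⇒ L₀.
L = (1 + 5·x) + (-1 - 2·x + x^2 + 2·x^3)·Dx  (order 1).
h: a_k = 4, 4, 8, 0, 16, -16, 48, -80, 176, -336, …
ICs: h(0) = 4.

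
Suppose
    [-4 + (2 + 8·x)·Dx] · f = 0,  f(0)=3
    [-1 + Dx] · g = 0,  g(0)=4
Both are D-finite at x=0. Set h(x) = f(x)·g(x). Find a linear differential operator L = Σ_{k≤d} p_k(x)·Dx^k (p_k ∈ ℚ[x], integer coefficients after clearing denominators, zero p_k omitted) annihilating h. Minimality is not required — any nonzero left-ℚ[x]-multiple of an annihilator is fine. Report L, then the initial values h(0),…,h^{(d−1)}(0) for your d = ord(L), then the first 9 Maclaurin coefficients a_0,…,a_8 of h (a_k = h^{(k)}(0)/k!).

L = (-3 - 4·x) + (1 + 4·x)·Dx  (order 1).
h: a_k = 12, 36, 6, 38, -159/2, 2371/10, -43487/60, 323377/140, -25470911/3360, …
ICs: h(0) = 12.

f: a_k = 3, 6, -6, 12, -30, 84, -252, 792, -2574, …
g: a_k = 4, 4, 2, 2/3, 1/6, 1/30, 1/180, 1/1260, 1/10080, …
h₀=f·g: eliminate ⇒ L₀, order ≤ 1·1.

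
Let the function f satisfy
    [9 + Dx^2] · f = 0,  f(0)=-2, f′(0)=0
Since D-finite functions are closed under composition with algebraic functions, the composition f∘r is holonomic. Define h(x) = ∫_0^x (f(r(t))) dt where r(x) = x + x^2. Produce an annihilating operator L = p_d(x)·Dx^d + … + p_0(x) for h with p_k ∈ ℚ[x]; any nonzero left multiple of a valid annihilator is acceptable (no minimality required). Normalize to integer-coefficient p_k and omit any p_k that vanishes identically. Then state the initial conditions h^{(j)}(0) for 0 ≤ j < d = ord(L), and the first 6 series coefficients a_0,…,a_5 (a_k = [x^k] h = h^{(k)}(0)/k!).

L = (9 + 54·x + 108·x^2 + 72·x^3)·Dx - 2·Dx^2 + (1 + 2·x)·Dx^3  (order 3).
h: a_k = 0, -2, 0, 3, 9/2, 9/20, …
ICs: h(0) = 0, h′(0) = -2, h′′(0) = 0.

f: a_k = -2, 0, 9, 0, -27/4, 0, …
Substitute x→r, Dx→(1/r')Dx; clear ⇒ L₀.
Integrate: L := L₀·Dx.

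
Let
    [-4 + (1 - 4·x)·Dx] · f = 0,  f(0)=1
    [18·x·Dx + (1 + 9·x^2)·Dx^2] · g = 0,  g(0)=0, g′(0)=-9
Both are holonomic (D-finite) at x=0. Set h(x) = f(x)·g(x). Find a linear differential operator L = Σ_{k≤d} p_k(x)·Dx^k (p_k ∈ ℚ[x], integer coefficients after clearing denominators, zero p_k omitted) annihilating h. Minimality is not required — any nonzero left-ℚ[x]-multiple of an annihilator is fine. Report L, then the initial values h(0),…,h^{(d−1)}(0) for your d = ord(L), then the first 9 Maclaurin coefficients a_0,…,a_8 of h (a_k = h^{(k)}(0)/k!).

L = 72·x + (8 - 18·x + 144·x^2)·Dx + (-1 + 4·x - 9·x^2 + 36·x^3)·Dx^2  (order 2).
h: a_k = 0, -9, -36, -117, -468, -10089/5, -40356/5, -1097163/35, -4388652/35, …
ICs: h(0) = 0, h′(0) = -9.

f: a_k = 1, 4, 16, 64, 256, 1024, 4096, 16384, 65536, …
g: a_k = 0, -9, 0, 27, 0, -729/5, 0, 6561/7, 0, …
h₀=f·g: eliminate ⇒ L₀, order ≤ 1·2.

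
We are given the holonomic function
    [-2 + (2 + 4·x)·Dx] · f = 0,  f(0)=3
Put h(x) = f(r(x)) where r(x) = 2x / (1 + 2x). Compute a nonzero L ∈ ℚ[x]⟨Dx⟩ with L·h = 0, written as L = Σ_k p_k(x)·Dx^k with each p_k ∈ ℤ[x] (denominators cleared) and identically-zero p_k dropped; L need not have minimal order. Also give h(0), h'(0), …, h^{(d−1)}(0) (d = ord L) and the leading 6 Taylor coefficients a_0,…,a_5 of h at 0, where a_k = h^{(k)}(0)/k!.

f: a_k = 3, 3, -3/2, 3/2, -15/8, 21/8, …
L₀ from L_f via x↦r, Dx↦r'^{-1}Dx.
L = -2 + (1 + 8·x + 12·x^2)·Dx  (order 1).
h: a_k = 3, 6, -18, 60, -222, 900, …
ICs: h(0) = 3.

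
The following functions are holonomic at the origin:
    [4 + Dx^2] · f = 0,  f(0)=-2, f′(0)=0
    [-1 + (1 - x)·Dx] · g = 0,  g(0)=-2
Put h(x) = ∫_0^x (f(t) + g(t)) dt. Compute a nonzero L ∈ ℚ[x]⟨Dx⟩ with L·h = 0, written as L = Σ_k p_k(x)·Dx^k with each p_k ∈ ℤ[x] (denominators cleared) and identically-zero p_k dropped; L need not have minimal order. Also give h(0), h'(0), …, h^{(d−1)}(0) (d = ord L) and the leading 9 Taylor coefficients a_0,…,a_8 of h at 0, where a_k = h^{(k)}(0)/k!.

L = (-20 + 16·x - 8·x^2)·Dx + (12 - 28·x + 24·x^2 - 8·x^3)·Dx^2 + (-5 + 4·x - 2·x^2)·Dx^3 + (3 - 7·x + 6·x^2 - 2·x^3)·Dx^4  (order 4).
h: a_k = 0, -4, -1, 2/3, -1/2, -2/3, -1/3, -82/315, -1/4, …
ICs: h(0) = 0, h′(0) = -4, h′′(0) = -2, h′′′(0) = 4.

f: a_k = -2, 0, 4, 0, -4/3, 0, 8/45, 0, -4/315, …
g: a_k = -2, -2, -2, -2, -2, -2, -2, -2, -2, …
Sum ⇒ L₀ = lclm(L_f,L_g) in ℚ(x)⟨Dx⟩.
h=∫h₀ ⇒ L = L₀·Dx.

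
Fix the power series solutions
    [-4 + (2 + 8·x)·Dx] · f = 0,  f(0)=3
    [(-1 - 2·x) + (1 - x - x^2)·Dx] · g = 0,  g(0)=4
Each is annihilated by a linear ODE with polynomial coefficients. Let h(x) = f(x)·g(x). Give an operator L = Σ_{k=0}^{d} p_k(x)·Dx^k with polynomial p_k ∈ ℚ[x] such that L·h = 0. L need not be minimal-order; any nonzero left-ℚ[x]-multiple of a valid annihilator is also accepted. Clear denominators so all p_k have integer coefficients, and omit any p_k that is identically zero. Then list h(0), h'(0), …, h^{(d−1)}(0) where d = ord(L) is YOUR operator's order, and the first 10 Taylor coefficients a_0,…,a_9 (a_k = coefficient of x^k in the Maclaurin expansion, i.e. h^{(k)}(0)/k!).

f: a_k = 3, 6, -6, 12, -30, 84, -252, 792, -2574, 8580, …
g: a_k = 4, 4, 8, 12, 20, 32, 52, 84, 136, 220, …
L₀ := L_f ⊗_s L_g (sym. prod.), ord ≤ 1.
L = (3 + 4·x + 6·x^2) + (-1 - 3·x + 5·x^2 + 4·x^3)·Dx  (order 1).
h: a_k = 12, 36, 24, 108, 12, 456, -540, 3084, -7752, 29652, …
ICs: h(0) = 12.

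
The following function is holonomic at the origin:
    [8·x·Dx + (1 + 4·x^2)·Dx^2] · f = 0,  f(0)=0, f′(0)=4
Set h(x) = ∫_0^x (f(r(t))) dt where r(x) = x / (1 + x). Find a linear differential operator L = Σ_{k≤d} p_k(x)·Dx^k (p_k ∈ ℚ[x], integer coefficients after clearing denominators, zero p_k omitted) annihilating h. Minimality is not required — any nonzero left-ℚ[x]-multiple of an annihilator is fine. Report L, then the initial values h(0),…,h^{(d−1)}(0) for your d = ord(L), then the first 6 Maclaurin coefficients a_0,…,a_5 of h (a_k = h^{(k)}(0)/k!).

f: a_k = 0, 4, 0, -16/3, 0, 64/5, …
Substitute x→r, Dx→(1/r')Dx; clear ⇒ L₀.
h=∫₀ˣh₀: take L = L₀·Dx.
L = (2 + 10·x)·Dx^2 + (1 + 2·x + 5·x^2)·Dx^3  (order 3).
h: a_k = 0, 0, 2, -4/3, -1/3, 12/5, …
ICs: h(0) = 0, h′(0) = 0, h′′(0) = 4.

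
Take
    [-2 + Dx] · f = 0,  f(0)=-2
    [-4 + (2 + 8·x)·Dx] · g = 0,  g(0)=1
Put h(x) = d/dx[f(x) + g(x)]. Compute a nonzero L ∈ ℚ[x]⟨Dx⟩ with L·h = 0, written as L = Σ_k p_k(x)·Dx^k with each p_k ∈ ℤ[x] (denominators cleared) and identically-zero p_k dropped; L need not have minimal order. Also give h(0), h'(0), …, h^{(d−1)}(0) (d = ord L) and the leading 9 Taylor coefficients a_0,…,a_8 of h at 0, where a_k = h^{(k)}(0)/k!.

L = (-8 - 8·x) + (2 - 8·x - 16·x^2)·Dx + (1 + 6·x + 8·x^2)·Dx^2  (order 2).
h: a_k = -2, -12, 4, -136/3, 412/3, -7576/15, 83144/45, -2162192/315, 8108092/315, …
ICs: h(0) = -2, h′(0) = -12.

f: a_k = -2, -4, -4, -8/3, -4/3, -8/15, -8/45, -16/315, -4/315, …
g: a_k = 1, 2, -2, 4, -10, 28, -84, 264, -858, …
Sum ⇒ L₀ = lclm(L_f,L_g) in ℚ(x)⟨Dx⟩.
Derive L from L₀ (diff closure).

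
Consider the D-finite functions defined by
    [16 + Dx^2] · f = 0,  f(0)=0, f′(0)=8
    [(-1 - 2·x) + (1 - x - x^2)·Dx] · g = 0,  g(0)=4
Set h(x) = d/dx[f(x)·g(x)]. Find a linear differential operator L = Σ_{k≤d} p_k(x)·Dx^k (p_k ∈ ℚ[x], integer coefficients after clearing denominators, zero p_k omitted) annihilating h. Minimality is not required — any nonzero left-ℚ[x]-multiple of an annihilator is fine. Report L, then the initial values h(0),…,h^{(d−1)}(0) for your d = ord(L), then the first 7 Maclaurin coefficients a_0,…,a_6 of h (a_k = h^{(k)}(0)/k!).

f: a_k = 0, 8, 0, -64/3, 0, 256/15, 0, …
g: a_k = 4, 4, 8, 12, 20, 32, 52, …
Product ⇒ symmetric product L₀, ord ≤ 2.
h=h₀': d/dx-closure on L₀ ⇒ L.
L = (54 - 256·x - 128·x^2 + 256·x^3 + 128·x^4) + (-13 - 10·x + 48·x^2 + 32·x^3)·Dx + (7 - 15·x - 7·x^2 + 16·x^3 + 8·x^4)·Dx^2  (order 2).
h: a_k = 32, 64, -64, 128/3, 288, 2048/5, 31456/45, …
ICs: h(0) = 32, h′(0) = 64.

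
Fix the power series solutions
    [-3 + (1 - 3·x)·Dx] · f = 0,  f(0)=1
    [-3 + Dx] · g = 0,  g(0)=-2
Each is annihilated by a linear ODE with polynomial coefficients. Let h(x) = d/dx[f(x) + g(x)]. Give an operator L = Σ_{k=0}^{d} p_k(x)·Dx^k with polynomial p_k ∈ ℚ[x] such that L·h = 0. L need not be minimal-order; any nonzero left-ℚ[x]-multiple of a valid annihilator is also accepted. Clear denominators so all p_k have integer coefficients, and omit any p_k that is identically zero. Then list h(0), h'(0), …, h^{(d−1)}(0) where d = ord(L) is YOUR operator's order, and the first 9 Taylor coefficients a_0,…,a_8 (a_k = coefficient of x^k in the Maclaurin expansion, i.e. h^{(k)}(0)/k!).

L = (36 + 54·x) + (-15 - 18·x + 27·x^2)·Dx + (1 - 9·x^2)·Dx^2  (order 2).
h: a_k = -3, 0, 54, 297, 4779/4, 87237/20, 612117/40, 14695911/280, 396807093/2240, …
ICs: h(0) = -3, h′(0) = 0.

f: a_k = 1, 3, 9, 27, 81, 243, 729, 2187, 6561, …
g: a_k = -2, -6, -9, -9, -27/4, -81/20, -81/40, -243/280, -729/2240, …
h₀=f+g: left-lcm gives L₀, ord ≤ 2.
h₀' ⇒ L via d/dx closure of L₀.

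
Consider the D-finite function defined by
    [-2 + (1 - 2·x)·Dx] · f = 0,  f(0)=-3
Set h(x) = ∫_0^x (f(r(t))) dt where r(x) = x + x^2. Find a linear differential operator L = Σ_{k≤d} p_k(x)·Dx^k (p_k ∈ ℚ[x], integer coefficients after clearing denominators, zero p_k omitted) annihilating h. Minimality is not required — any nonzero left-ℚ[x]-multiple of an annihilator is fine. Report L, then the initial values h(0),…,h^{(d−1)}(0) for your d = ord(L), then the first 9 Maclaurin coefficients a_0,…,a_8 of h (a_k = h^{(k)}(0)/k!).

f: a_k = -3, -6, -12, -24, -48, -96, -192, -384, -768, …
Change of var in L_f (x↦r) gives L₀.
h=∫h₀ ⇒ L = L₀·Dx.
L = (2 + 4·x)·Dx + (-1 + 2·x + 2·x^2)·Dx^2  (order 2).
h: a_k = 0, -3, -3, -6, -12, -132/5, -60, -984/7, -336, …
ICs: h(0) = 0, h′(0) = -3.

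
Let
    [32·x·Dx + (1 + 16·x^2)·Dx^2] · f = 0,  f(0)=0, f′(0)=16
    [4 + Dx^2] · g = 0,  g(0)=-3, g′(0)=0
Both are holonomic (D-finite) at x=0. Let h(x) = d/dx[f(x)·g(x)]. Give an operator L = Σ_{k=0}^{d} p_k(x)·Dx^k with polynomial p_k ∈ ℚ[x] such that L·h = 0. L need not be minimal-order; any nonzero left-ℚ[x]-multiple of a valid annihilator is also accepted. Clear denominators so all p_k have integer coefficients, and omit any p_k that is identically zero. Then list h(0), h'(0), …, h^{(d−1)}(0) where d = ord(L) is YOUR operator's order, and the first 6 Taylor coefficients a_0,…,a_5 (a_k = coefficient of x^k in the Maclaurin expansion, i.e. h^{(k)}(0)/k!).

f: a_k = 0, 16, 0, -256/3, 0, 4096/5, …
g: a_k = -3, 0, 6, 0, -2, 0, …
Product ⇒ symmetric product L₀, ord ≤ 4.
Differentiate: ansatz ord ≤ ord L₀ ⇒ L.
L = (62288 + 2213376·x^2 + 73428992·x^4 + 58982400·x^6 + 3145728·x^8 - 167772160·x^10 + 268435456·x^12) + (35072·x + 2871296·x^3 + 39976960·x^5 + 52428800·x^7 + 83886080·x^9 + 268435456·x^11)·Dx + (15912 + 579328·x^2 + 18954240·x^4 + 19529728·x^6 + 9961472·x^8 - 16777216·x^10 + 134217728·x^12)·Dx^2 + (8768·x + 717824·x^3 + 9994240·x^5 + 13107200·x^7 + 20971520·x^9 + 67108864·x^11)·Dx^3 + (85 + 6496·x^2 + 149248·x^4 + 1196032·x^6 + 2293760·x^8 + 6291456·x^10 + 16777216·x^12)·Dx^4  (order 4).
h: a_k = -48, 0, 1056, 0, -15008, 0, …
ICs: h(0) = -48, h′(0) = 0, h′′(0) = 2112, h′′′(0) = 0.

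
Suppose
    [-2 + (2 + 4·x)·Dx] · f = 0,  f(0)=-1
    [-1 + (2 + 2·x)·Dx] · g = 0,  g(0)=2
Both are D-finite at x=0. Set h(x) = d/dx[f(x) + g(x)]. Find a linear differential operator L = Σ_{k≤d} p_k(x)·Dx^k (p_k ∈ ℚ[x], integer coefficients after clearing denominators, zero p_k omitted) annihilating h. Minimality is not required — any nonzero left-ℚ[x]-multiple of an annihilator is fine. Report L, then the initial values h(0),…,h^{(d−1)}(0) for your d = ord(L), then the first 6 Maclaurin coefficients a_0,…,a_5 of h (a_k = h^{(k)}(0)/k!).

L = -3 + (-9 - 12·x)·Dx + (-2 - 6·x - 4·x^2)·Dx^2  (order 2).
h: a_k = 0, 1/2, -9/8, 35/16, -525/128, 1953/256, …
ICs: h(0) = 0, h′(0) = 1/2.

f: a_k = -1, -1, 1/2, -1/2, 5/8, -7/8, …
g: a_k = 2, 1, -1/4, 1/8, -5/64, 7/128, …
Weyl lclm of L_f,L_g ⇒ L₀ (ord ≤ 2).
h₀' ⇒ L via d/dx closure of L₀.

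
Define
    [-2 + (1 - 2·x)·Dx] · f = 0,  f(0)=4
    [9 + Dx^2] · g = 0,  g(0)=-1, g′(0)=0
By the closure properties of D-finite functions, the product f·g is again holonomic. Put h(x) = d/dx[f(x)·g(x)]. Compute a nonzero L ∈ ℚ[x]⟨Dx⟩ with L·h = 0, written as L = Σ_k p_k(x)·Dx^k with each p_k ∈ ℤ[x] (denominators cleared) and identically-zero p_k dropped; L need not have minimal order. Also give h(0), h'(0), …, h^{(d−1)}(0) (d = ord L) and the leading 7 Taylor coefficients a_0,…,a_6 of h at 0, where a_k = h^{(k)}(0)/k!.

f: a_k = 4, 8, 16, 32, 64, 128, 256, …
g: a_k = -1, 0, 9/2, 0, -27/8, 0, 81/80, …
f·g: L₀ = L_f ⊗_s L_g, ord ≤ 1·2.
Differentiate: ansatz ord ≤ ord L₀ ⇒ L.
L = (1 - 36·x + 36·x^2) + (-4 + 8·x)·Dx + (1 - 4·x + 4·x^2)·Dx^2  (order 2).
h: a_k = -8, 4, 12, -22, -55, -1077/10, -2513/10, …
ICs: h(0) = -8, h′(0) = 4.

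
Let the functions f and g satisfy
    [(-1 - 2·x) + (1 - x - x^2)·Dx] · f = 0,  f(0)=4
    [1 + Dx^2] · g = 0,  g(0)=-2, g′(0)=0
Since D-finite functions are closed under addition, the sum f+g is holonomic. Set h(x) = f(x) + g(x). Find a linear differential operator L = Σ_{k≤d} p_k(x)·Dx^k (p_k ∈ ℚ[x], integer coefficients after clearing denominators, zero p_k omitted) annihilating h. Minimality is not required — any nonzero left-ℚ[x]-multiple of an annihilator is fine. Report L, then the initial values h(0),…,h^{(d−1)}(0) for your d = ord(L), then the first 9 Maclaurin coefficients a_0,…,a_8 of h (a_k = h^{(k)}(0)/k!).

L = (19 + 48·x + 31·x^2 + 24·x^3 + 5·x^4 + 2·x^5) + (-5 + x + 4·x^2 + 7·x^3 + 6·x^4 + 3·x^5 + x^6)·Dx + (19 + 48·x + 31·x^2 + 24·x^3 + 5·x^4 + 2·x^5)·Dx^2 + (-5 + x + 4·x^2 + 7·x^3 + 6·x^4 + 3·x^5 + x^6)·Dx^3  (order 3).
h: a_k = 2, 4, 9, 12, 239/12, 32, 18721/360, 84, 2741759/20160, …
ICs: h(0) = 2, h′(0) = 4, h′′(0) = 18.

f: a_k = 4, 4, 8, 12, 20, 32, 52, 84, 136, …
g: a_k = -2, 0, 1, 0, -1/12, 0, 1/360, 0, -1/20160, …
Weyl lclm of L_f,L_g ⇒ L₀ (ord ≤ 3).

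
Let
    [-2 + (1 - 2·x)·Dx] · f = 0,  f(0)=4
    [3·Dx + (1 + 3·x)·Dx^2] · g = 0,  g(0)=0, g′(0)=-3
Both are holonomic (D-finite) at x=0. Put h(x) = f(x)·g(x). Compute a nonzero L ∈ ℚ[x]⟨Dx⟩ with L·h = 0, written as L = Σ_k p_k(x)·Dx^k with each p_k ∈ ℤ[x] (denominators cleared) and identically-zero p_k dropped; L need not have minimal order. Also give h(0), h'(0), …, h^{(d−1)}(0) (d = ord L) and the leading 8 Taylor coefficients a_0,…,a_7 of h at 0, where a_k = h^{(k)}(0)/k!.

L = 6 + (1 + 18·x)·Dx + (-1 - x + 6·x^2)·Dx^2  (order 2).
h: a_k = 0, -12, -6, -48, -15, -1122/5, 186/5, -41136/35, …
ICs: h(0) = 0, h′(0) = -12.

f: a_k = 4, 8, 16, 32, 64, 128, 256, 512, …
g: a_k = 0, -3, 9/2, -9, 81/4, -243/5, 243/2, -2187/7, …
f·g: L₀ = L_f ⊗_s L_g, ord ≤ 1·2.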